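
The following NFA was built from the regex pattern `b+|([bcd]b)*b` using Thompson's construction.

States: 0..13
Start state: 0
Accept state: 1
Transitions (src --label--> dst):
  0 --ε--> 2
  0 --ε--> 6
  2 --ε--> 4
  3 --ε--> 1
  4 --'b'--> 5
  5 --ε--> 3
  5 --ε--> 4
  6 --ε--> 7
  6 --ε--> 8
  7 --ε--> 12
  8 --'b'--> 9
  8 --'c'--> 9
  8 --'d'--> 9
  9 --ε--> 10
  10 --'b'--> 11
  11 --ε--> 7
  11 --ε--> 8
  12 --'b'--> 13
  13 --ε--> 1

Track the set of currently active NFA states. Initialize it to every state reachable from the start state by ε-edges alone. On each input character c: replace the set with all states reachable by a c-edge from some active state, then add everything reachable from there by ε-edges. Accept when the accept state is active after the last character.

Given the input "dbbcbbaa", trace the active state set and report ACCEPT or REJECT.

Answer: REJECT

Trace:
S₀ = ε-closure({0}) = {0,2,4,6,7,8,12}
'd' @ 1: {9,10}
'b' @ 2: {7,8,11,12}
'b' @ 3: {1,9,10,13}  (accept∈set)
'c' @ 4: {}  — state set empty
rest 'bbaa' ignored (set empty)
final: {}; accept 1 not in set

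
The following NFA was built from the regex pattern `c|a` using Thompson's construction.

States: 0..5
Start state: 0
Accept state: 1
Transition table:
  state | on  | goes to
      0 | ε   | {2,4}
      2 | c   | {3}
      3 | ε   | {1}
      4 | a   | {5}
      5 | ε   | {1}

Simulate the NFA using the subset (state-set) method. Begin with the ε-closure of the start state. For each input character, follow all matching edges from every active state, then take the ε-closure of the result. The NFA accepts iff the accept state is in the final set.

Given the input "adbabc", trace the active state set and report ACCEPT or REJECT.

S₀ = ε-closure({0}) = {0,2,4}
'a' @ 1: {1,5}  [accepting]
'd' @ 2: {}  — state set empty
rest 'babc' ignored (set empty)
final: {}; accept 1 not in set

Answer: REJECT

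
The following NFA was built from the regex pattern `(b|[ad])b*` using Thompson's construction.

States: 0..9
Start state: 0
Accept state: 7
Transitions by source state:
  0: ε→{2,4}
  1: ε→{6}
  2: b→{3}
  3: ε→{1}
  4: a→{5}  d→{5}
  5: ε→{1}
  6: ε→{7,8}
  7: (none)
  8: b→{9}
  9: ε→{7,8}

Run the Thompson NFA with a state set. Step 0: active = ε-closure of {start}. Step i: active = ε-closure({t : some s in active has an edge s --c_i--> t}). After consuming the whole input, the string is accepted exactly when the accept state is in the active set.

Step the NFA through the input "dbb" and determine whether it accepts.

Answer: ACCEPT

Steps:
initial (ε-close {0}): {0,2,4}
'd' @ 1: {1,5,6,7,8}  [accepting]
'b' @ 2: {7,8,9}  [accepting]
'b' @ 3: {7,8,9}  [accepting]
end set {7,8,9} — state 7 in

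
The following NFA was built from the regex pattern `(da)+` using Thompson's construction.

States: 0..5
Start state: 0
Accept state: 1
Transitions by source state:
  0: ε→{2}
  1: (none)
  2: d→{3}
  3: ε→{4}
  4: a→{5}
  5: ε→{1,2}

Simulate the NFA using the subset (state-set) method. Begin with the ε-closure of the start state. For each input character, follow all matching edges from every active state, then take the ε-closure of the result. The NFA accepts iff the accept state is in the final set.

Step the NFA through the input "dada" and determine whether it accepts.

start: ε-closure({0}) = {0,2}
'd' @ 1: {3,4}
'a' @ 2: {1,2,5}  [accepting]
'd' @ 3: {3,4}
'a' @ 4: {1,2,5}  [accepting]
final: {1,2,5}; accept 1 in set

Answer: ACCEPT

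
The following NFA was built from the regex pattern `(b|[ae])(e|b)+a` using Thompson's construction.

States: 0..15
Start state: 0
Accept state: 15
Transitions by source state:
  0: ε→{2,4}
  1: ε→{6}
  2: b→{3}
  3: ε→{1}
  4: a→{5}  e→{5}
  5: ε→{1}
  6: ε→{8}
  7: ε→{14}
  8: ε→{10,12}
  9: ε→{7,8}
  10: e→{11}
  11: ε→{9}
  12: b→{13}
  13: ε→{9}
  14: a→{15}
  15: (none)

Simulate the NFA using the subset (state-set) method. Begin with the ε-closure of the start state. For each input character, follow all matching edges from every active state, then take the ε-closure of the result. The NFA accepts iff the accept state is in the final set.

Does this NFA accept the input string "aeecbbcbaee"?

Answer: REJECT

Trace:
initial (ε-close {0}): {0,2,4}
'a' @ 1: {1,5,6,8,10,12}
'e' @ 2: {7,8,9,10,11,12,14}
'e' @ 3: {7,8,9,10,11,12,14}
'c' @ 4: {}  — dead — no transitions
rest 'bbcbaee' ignored (set empty)
final: {}; accept 15 not in set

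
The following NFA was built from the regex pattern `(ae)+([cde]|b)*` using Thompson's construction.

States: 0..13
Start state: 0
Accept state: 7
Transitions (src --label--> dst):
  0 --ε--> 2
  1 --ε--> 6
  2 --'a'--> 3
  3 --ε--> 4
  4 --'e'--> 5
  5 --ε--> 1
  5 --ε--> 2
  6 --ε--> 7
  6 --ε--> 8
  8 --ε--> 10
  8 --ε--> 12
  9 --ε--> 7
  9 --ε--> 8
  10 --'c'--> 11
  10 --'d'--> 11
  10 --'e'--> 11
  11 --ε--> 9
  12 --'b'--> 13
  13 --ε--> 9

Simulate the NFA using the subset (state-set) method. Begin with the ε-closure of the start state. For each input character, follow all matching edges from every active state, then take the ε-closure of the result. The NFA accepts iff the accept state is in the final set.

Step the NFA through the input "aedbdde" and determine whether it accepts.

Answer: ACCEPT

Derivation:
initial (ε-close {0}): {0,2}
'a' @ 1: {3,4}
'e' @ 2: {1,2,5,6,7,8,10,12}  ✓accept
'd' @ 3: {7,8,9,10,11,12}  ✓accept
'b' @ 4: {7,8,9,10,12,13}  ✓accept
'd' @ 5: {7,8,9,10,11,12}  ✓accept
'd' @ 6: {7,8,9,10,11,12}  ✓accept
'e' @ 7: {7,8,9,10,11,12}  ✓accept
final: {7,8,9,10,11,12}; accept 7 in set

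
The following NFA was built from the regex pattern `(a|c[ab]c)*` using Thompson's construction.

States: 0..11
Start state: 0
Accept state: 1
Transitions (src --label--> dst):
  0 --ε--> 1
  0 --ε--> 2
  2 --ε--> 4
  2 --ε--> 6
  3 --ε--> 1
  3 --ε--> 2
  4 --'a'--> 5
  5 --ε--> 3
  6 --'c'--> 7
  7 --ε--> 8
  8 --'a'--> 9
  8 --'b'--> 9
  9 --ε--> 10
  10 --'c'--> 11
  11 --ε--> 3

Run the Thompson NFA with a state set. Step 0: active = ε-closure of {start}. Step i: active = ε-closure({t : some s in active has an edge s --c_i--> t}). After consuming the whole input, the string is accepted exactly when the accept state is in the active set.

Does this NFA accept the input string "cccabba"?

S₀ = ε-closure({0}) = {0,1,2,4,6}
'c' @ 1: {7,8}
'c' @ 2: {}  — state set empty
rest 'cabba' ignored (set empty)
end set {} — state 1 not in

Answer: REJECT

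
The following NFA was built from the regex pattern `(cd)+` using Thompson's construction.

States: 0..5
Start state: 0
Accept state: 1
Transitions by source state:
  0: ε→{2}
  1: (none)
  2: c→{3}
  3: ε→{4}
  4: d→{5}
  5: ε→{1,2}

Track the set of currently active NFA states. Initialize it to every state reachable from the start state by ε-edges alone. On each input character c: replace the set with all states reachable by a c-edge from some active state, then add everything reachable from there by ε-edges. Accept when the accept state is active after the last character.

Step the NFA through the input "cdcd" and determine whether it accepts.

Answer: ACCEPT

Trace:
S₀ = ε-closure({0}) = {0,2}
'c' @ 1: {3,4}
'd' @ 2: {1,2,5}  ✓accept
'c' @ 3: {3,4}
'd' @ 4: {1,2,5}  ✓accept
final: {1,2,5}; accept 1 in set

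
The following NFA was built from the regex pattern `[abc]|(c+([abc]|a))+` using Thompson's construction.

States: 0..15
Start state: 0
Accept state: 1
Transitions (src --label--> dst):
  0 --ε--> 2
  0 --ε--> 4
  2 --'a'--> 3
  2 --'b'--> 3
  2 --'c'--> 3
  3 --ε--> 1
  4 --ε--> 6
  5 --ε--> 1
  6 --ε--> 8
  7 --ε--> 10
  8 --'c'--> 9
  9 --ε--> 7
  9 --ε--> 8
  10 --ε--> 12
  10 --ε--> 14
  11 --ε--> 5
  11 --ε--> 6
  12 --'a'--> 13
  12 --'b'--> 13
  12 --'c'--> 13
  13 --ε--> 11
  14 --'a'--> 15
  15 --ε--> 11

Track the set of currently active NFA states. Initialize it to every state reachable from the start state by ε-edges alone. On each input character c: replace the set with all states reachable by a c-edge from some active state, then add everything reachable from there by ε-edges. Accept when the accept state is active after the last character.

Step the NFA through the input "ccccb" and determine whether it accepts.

S₀ = ε-closure({0}) = {0,2,4,6,8}
'c' @ 1: {1,3,7,8,9,10,12,14}  [accepting]
'c' @ 2: {1,5,6,7,8,9,10,11,12,13,14}  [accepting]
'c' @ 3: {1,5,6,7,8,9,10,11,12,13,14}  [accepting]
'c' @ 4: {1,5,6,7,8,9,10,11,12,13,14}  [accepting]
'b' @ 5: {1,5,6,8,11,13}  [accepting]
final: {1,5,6,8,11,13}; accept 1 in set

Answer: ACCEPT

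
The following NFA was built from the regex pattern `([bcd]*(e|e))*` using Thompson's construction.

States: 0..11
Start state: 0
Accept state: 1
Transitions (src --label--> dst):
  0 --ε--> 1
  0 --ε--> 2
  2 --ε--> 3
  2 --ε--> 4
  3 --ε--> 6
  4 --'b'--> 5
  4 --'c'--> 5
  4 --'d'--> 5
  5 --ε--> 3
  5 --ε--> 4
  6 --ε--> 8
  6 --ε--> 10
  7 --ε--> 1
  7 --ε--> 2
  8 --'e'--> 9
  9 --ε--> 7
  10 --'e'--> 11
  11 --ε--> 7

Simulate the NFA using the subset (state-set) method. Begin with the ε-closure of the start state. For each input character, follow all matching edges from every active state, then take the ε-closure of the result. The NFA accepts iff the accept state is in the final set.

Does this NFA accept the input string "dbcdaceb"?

start: ε-closure({0}) = {0,1,2,3,4,6,8,10}
'd' @ 1: {3,4,5,6,8,10}
'b' @ 2: {3,4,5,6,8,10}
'c' @ 3: {3,4,5,6,8,10}
'd' @ 4: {3,4,5,6,8,10}
'a' @ 5: {}  — no active states
rest 'ceb' ignored (set empty)
end set {} — state 1 not in

Answer: REJECT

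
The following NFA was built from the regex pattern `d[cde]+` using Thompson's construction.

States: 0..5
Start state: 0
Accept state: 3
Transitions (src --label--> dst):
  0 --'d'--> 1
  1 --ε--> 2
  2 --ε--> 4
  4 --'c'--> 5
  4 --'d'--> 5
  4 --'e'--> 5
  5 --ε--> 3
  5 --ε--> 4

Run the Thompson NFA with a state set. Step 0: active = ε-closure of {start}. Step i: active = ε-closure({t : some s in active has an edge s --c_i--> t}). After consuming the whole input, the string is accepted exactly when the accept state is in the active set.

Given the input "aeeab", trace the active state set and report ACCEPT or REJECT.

initial (ε-close {0}): {0}
'a' @ 1: {}  — dead — no transitions
rest 'eeab' ignored (set empty)
final: {}; accept 3 not in set

Answer: REJECT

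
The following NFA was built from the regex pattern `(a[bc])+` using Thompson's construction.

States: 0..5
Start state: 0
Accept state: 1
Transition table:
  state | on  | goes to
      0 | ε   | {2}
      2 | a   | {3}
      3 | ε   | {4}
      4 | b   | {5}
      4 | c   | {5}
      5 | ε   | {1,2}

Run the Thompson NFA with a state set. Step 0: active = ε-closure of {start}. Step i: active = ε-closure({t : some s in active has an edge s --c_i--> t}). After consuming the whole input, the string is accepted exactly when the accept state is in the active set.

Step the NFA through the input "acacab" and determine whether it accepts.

Answer: ACCEPT

Trace:
S₀ = ε-closure({0}) = {0,2}
'a' @ 1: {3,4}
'c' @ 2: {1,2,5}  ✓accept
'a' @ 3: {3,4}
'c' @ 4: {1,2,5}  ✓accept
'a' @ 5: {3,4}
'b' @ 6: {1,2,5}  ✓accept
final: {1,2,5}; accept 1 in set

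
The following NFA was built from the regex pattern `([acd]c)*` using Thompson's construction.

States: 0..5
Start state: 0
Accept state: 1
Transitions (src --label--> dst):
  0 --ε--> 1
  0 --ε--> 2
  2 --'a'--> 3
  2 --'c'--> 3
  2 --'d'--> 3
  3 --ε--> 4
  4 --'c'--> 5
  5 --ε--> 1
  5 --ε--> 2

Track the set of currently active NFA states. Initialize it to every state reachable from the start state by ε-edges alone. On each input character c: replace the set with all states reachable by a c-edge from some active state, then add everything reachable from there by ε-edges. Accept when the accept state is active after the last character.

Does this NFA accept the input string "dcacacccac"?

initial (ε-close {0}): {0,1,2}
'd' @ 1: {3,4}
'c' @ 2: {1,2,5}  (accept∈set)
'a' @ 3: {3,4}
'c' @ 4: {1,2,5}  (accept∈set)
'a' @ 5: {3,4}
'c' @ 6: {1,2,5}  (accept∈set)
'c' @ 7: {3,4}
'c' @ 8: {1,2,5}  (accept∈set)
'a' @ 9: {3,4}
'c' @ 10: {1,2,5}  (accept∈set)
after full input: {1,2,5}  (accept=1 in)

Answer: ACCEPT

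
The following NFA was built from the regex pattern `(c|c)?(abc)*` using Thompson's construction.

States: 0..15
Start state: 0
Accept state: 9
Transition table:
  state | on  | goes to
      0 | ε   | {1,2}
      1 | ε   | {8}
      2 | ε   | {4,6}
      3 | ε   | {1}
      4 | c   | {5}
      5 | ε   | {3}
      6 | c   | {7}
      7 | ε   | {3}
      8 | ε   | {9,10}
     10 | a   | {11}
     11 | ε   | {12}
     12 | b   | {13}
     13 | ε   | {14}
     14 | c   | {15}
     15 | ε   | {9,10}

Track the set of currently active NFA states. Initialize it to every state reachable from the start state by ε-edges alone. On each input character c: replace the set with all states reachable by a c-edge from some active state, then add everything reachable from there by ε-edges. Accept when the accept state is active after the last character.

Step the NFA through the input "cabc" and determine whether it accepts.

start: ε-closure({0}) = {0,1,2,4,6,8,9,10}
'c' @ 1: {1,3,5,7,8,9,10}  (accept∈set)
'a' @ 2: {11,12}
'b' @ 3: {13,14}
'c' @ 4: {9,10,15}  (accept∈set)
end set {9,10,15} — state 9 in

Answer: ACCEPT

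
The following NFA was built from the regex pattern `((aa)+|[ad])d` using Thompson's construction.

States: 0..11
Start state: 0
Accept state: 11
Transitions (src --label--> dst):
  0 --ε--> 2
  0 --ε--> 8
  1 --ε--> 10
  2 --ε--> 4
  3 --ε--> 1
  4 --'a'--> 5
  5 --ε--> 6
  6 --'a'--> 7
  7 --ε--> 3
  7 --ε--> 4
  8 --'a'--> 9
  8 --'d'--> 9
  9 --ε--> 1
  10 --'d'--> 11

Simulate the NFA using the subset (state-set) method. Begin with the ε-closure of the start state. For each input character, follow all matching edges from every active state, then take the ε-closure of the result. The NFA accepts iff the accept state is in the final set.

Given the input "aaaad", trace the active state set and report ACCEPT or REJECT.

Answer: ACCEPT

Trace:
start: ε-closure({0}) = {0,2,4,8}
'a' @ 1: {1,5,6,9,10}
'a' @ 2: {1,3,4,7,10}
'a' @ 3: {5,6}
'a' @ 4: {1,3,4,7,10}
'd' @ 5: {11}  ✓accept
end set {11} — state 11 in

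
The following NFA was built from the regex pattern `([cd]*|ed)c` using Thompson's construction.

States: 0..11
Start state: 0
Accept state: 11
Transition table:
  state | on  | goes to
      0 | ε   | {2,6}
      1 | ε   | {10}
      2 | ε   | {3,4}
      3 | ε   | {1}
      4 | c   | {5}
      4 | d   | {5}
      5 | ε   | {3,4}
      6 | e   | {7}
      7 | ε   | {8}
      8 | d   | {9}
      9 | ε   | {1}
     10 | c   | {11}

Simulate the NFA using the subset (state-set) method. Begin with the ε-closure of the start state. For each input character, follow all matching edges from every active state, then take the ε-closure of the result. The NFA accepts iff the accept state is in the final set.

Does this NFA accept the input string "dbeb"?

initial (ε-close {0}): {0,1,2,3,4,6,10}
'd' @ 1: {1,3,4,5,10}
'b' @ 2: {}  — dead — no transitions
rest 'eb' ignored (set empty)
end set {} — state 11 not in

Answer: REJECT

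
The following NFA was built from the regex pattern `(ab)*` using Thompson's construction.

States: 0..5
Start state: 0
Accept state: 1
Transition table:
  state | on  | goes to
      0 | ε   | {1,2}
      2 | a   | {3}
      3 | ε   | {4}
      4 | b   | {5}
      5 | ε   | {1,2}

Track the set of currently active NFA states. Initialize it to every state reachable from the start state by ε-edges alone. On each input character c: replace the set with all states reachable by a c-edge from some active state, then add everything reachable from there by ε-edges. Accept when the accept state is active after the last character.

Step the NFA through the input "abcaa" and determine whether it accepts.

start: ε-closure({0}) = {0,1,2}
'a' @ 1: {3,4}
'b' @ 2: {1,2,5}  [accepting]
'c' @ 3: {}  — state set empty
rest 'aa' ignored (set empty)
end set {} — state 1 not in

Answer: REJECT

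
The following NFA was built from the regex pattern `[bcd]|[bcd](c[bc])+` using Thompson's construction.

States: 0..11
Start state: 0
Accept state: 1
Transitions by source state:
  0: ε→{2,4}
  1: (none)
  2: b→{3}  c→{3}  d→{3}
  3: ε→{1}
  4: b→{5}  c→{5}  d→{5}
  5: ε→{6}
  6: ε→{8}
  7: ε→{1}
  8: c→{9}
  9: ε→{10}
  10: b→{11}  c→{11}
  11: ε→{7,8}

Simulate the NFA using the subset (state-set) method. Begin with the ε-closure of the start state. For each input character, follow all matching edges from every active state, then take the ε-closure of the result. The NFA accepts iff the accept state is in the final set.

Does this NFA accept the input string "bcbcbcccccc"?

Answer: ACCEPT

Steps:
S₀ = ε-closure({0}) = {0,2,4}
'b' @ 1: {1,3,5,6,8}  ✓accept
'c' @ 2: {9,10}
'b' @ 3: {1,7,8,11}  ✓accept
'c' @ 4: {9,10}
'b' @ 5: {1,7,8,11}  ✓accept
'c' @ 6: {9,10}
'c' @ 7: {1,7,8,11}  ✓accept
'c' @ 8: {9,10}
'c' @ 9: {1,7,8,11}  ✓accept
'c' @ 10: {9,10}
'c' @ 11: {1,7,8,11}  ✓accept
final: {1,7,8,11}; accept 1 in set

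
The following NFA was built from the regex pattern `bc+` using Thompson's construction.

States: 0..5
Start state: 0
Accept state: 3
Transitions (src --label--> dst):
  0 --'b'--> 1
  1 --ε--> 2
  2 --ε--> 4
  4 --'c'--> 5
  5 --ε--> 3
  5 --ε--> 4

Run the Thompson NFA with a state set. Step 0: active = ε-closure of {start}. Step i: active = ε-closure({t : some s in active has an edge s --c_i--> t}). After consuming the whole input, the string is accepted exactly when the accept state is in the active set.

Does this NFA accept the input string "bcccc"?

Answer: ACCEPT

Steps:
start: ε-closure({0}) = {0}
'b' @ 1: {1,2,4}
'c' @ 2: {3,4,5}  ✓accept
'c' @ 3: {3,4,5}  ✓accept
'c' @ 4: {3,4,5}  ✓accept
'c' @ 5: {3,4,5}  ✓accept
after full input: {3,4,5}  (accept=3 in)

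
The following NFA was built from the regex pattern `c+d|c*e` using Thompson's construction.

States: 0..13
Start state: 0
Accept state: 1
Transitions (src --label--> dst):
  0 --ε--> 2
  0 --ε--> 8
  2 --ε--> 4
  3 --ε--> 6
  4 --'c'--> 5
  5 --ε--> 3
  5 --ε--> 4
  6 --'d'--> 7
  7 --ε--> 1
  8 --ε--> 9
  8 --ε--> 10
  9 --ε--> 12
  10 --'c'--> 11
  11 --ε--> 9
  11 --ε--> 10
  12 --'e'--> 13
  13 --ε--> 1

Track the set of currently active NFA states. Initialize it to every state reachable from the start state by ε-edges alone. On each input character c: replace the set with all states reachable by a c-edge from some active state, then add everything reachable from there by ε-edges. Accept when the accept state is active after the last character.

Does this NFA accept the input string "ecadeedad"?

Answer: REJECT

Trace:
start: ε-closure({0}) = {0,2,4,8,9,10,12}
'e' @ 1: {1,13}  [accepting]
'c' @ 2: {}  — no active states
rest 'adeedad' ignored (set empty)
end set {} — state 1 not in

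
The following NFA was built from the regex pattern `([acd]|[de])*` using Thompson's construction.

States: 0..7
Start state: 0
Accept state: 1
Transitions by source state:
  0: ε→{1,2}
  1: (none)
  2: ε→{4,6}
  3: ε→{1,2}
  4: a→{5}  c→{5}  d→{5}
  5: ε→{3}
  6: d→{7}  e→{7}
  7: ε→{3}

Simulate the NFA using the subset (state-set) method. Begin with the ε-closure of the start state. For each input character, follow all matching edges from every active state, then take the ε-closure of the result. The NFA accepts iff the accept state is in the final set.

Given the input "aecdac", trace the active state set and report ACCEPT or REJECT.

Answer: ACCEPT

Derivation:
S₀ = ε-closure({0}) = {0,1,2,4,6}
'a' @ 1: {1,2,3,4,5,6}  [accepting]
'e' @ 2: {1,2,3,4,6,7}  [accepting]
'c' @ 3: {1,2,3,4,5,6}  [accepting]
'd' @ 4: {1,2,3,4,5,6,7}  [accepting]
'a' @ 5: {1,2,3,4,5,6}  [accepting]
'c' @ 6: {1,2,3,4,5,6}  [accepting]
final: {1,2,3,4,5,6}; accept 1 in set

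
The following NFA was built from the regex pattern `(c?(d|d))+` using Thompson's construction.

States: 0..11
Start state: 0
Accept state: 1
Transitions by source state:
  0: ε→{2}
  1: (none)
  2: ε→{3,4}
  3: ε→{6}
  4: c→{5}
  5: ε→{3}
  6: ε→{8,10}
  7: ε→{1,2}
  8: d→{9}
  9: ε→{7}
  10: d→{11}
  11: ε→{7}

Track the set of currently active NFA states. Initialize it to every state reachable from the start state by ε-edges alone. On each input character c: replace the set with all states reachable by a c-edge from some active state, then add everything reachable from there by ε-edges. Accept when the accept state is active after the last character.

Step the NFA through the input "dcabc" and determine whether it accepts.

Answer: REJECT

Steps:
initial (ε-close {0}): {0,2,3,4,6,8,10}
'd' @ 1: {1,2,3,4,6,7,8,9,10,11}  [accepting]
'c' @ 2: {3,5,6,8,10}
'a' @ 3: {}  — no active states
rest 'bc' ignored (set empty)
end set {} — state 1 not in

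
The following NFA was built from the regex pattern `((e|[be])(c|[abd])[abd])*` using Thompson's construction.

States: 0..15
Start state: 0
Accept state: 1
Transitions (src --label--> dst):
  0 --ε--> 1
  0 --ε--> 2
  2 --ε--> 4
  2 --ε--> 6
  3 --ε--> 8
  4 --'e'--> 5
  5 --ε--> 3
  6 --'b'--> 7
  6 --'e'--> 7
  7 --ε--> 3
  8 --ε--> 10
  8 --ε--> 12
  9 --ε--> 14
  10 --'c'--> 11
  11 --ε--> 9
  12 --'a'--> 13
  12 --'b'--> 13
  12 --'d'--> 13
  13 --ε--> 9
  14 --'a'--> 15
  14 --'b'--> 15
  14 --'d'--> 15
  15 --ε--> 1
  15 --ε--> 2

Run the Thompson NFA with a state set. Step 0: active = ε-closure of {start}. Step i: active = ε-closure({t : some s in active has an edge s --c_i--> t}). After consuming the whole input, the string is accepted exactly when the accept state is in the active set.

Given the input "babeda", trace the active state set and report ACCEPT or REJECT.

S₀ = ε-closure({0}) = {0,1,2,4,6}
'b' @ 1: {3,7,8,10,12}
'a' @ 2: {9,13,14}
'b' @ 3: {1,2,4,6,15}  (accept∈set)
'e' @ 4: {3,5,7,8,10,12}
'd' @ 5: {9,13,14}
'a' @ 6: {1,2,4,6,15}  (accept∈set)
after full input: {1,2,4,6,15}  (accept=1 in)

Answer: ACCEPT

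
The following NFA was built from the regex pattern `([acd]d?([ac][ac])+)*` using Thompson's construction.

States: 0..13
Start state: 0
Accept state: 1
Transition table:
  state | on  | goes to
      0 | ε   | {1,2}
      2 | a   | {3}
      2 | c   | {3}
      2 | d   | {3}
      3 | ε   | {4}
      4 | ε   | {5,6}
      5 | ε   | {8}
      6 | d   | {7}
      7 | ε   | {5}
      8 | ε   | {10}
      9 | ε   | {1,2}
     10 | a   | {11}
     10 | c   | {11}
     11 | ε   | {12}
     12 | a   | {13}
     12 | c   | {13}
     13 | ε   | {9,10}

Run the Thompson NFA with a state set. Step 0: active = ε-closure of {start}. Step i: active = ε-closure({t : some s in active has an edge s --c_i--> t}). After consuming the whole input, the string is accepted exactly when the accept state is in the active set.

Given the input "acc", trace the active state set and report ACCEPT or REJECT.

start: ε-closure({0}) = {0,1,2}
'a' @ 1: {3,4,5,6,8,10}
'c' @ 2: {11,12}
'c' @ 3: {1,2,9,10,13}  [accepting]
final: {1,2,9,10,13}; accept 1 in set

Answer: ACCEPT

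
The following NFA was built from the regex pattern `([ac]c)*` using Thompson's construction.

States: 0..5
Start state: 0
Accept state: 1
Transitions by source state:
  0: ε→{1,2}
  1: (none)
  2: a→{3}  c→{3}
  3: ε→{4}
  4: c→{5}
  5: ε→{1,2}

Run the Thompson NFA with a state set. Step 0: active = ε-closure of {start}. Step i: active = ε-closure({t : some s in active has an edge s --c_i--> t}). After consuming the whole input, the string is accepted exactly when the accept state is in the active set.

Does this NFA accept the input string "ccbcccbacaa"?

S₀ = ε-closure({0}) = {0,1,2}
'c' @ 1: {3,4}
'c' @ 2: {1,2,5}  [accepting]
'b' @ 3: {}  — no active states
rest 'cccbacaa' ignored (set empty)
end set {} — state 1 not in

Answer: REJECT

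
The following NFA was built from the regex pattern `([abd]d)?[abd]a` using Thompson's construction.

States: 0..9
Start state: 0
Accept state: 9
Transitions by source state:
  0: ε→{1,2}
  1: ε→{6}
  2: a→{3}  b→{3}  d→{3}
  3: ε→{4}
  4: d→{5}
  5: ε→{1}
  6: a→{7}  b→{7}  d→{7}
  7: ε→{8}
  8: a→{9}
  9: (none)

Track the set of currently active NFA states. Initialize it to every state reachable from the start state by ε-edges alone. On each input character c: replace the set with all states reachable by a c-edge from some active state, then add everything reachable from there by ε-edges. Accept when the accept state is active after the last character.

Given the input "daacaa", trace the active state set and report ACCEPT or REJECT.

S₀ = ε-closure({0}) = {0,1,2,6}
'd' @ 1: {3,4,7,8}
'a' @ 2: {9}  ✓accept
'a' @ 3: {}  — dead — no transitions
rest 'caa' ignored (set empty)
final: {}; accept 9 not in set

Answer: REJECT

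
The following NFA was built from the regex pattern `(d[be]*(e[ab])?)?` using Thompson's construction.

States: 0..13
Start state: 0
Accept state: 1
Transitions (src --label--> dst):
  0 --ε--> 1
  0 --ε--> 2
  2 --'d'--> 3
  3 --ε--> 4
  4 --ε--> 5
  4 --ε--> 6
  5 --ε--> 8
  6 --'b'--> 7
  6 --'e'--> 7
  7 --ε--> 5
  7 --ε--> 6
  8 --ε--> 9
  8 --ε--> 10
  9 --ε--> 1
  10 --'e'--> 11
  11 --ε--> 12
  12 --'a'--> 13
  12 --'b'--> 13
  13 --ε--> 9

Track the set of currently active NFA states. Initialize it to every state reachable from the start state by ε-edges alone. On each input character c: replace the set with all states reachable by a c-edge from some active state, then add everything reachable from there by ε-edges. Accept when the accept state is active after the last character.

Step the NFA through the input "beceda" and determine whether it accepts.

initial (ε-close {0}): {0,1,2}
'b' @ 1: {}  — dead — no transitions
rest 'eceda' ignored (set empty)
final: {}; accept 1 not in set

Answer: REJECT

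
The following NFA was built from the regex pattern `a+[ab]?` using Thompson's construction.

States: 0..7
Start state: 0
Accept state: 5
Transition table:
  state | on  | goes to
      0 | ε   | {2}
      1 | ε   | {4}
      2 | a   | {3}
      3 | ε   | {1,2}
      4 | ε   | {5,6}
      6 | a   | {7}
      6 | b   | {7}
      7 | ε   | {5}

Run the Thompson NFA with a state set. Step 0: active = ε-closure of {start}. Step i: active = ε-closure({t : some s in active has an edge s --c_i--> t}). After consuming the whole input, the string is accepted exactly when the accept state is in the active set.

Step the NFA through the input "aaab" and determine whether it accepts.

start: ε-closure({0}) = {0,2}
'a' @ 1: {1,2,3,4,5,6}  ✓accept
'a' @ 2: {1,2,3,4,5,6,7}  ✓accept
'a' @ 3: {1,2,3,4,5,6,7}  ✓accept
'b' @ 4: {5,7}  ✓accept
end set {5,7} — state 5 in

Answer: ACCEPT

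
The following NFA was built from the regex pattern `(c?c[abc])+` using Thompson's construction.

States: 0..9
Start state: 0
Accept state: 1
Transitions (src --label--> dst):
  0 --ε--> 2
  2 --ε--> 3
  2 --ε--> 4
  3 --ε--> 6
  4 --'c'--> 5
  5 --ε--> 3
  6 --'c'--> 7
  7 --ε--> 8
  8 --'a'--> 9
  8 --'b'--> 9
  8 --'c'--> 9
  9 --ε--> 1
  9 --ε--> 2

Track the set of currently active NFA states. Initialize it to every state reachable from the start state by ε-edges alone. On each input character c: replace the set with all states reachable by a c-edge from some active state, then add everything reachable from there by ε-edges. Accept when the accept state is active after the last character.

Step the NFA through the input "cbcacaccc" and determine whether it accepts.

S₀ = ε-closure({0}) = {0,2,3,4,6}
'c' @ 1: {3,5,6,7,8}
'b' @ 2: {1,2,3,4,6,9}  ✓accept
'c' @ 3: {3,5,6,7,8}
'a' @ 4: {1,2,3,4,6,9}  ✓accept
'c' @ 5: {3,5,6,7,8}
'a' @ 6: {1,2,3,4,6,9}  ✓accept
'c' @ 7: {3,5,6,7,8}
'c' @ 8: {1,2,3,4,6,7,8,9}  ✓accept
'c' @ 9: {1,2,3,4,5,6,7,8,9}  ✓accept
final: {1,2,3,4,5,6,7,8,9}; accept 1 in set

Answer: ACCEPT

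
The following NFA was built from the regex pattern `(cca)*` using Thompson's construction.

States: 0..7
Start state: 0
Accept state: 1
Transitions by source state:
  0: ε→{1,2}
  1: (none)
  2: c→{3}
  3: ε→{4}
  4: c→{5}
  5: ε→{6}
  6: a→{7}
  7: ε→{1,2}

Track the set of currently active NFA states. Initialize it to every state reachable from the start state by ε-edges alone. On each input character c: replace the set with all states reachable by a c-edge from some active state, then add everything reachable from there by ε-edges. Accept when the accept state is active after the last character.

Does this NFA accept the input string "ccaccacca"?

Answer: ACCEPT

Trace:
initial (ε-close {0}): {0,1,2}
'c' @ 1: {3,4}
'c' @ 2: {5,6}
'a' @ 3: {1,2,7}  [accepting]
'c' @ 4: {3,4}
'c' @ 5: {5,6}
'a' @ 6: {1,2,7}  [accepting]
'c' @ 7: {3,4}
'c' @ 8: {5,6}
'a' @ 9: {1,2,7}  [accepting]
after full input: {1,2,7}  (accept=1 in)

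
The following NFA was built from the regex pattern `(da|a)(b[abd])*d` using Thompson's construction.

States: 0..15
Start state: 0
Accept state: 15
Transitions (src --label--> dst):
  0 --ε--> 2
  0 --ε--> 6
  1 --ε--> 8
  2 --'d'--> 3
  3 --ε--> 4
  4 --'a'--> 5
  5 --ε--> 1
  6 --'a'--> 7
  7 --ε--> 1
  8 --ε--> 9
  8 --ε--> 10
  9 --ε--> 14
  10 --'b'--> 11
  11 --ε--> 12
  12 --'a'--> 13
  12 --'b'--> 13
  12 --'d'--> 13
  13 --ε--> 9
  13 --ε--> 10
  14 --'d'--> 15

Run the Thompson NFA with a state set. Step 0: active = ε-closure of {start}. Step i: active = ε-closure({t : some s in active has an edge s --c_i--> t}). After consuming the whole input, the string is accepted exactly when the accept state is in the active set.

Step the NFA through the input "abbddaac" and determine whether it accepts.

S₀ = ε-closure({0}) = {0,2,6}
'a' @ 1: {1,7,8,9,10,14}
'b' @ 2: {11,12}
'b' @ 3: {9,10,13,14}
'd' @ 4: {15}  ✓accept
'd' @ 5: {}  — no active states
rest 'aac' ignored (set empty)
final: {}; accept 15 not in set

Answer: REJECT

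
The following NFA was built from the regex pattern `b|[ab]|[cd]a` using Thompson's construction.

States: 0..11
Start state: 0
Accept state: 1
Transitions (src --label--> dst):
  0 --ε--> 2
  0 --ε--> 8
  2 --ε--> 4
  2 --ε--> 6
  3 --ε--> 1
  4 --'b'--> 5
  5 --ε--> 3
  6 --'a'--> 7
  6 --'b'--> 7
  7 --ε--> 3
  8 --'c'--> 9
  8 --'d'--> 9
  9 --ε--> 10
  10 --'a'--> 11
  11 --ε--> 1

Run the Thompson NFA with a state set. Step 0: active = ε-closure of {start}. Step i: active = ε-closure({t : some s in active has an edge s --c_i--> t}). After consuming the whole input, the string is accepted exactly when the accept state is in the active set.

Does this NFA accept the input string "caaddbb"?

Answer: REJECT

Trace:
initial (ε-close {0}): {0,2,4,6,8}
'c' @ 1: {9,10}
'a' @ 2: {1,11}  ✓accept
'a' @ 3: {}  — state set empty
rest 'ddbb' ignored (set empty)
after full input: {}  (accept=1 not in)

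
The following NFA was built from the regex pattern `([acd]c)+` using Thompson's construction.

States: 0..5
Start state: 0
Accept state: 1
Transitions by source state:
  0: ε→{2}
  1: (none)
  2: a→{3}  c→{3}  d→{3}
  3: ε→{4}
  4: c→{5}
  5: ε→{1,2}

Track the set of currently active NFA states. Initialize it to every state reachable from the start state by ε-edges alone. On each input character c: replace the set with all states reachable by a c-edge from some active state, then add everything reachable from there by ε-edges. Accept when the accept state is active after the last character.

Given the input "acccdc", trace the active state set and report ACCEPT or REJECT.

Answer: ACCEPT

Steps:
initial (ε-close {0}): {0,2}
'a' @ 1: {3,4}
'c' @ 2: {1,2,5}  ✓accept
'c' @ 3: {3,4}
'c' @ 4: {1,2,5}  ✓accept
'd' @ 5: {3,4}
'c' @ 6: {1,2,5}  ✓accept
end set {1,2,5} — state 1 in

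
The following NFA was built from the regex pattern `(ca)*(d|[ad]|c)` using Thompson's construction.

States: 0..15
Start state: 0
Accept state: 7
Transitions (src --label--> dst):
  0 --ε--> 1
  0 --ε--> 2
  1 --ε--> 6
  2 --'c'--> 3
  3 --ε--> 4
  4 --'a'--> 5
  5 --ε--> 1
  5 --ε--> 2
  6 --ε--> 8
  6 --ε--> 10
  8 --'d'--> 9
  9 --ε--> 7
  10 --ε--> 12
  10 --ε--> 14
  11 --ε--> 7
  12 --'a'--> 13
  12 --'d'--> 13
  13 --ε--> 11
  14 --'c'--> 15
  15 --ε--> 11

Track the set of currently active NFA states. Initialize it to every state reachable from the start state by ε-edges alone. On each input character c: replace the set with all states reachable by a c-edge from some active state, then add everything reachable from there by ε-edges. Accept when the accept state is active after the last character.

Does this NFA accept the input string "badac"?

Answer: REJECT

Trace:
initial (ε-close {0}): {0,1,2,6,8,10,12,14}
'b' @ 1: {}  — state set empty
rest 'adac' ignored (set empty)
end set {} — state 7 not in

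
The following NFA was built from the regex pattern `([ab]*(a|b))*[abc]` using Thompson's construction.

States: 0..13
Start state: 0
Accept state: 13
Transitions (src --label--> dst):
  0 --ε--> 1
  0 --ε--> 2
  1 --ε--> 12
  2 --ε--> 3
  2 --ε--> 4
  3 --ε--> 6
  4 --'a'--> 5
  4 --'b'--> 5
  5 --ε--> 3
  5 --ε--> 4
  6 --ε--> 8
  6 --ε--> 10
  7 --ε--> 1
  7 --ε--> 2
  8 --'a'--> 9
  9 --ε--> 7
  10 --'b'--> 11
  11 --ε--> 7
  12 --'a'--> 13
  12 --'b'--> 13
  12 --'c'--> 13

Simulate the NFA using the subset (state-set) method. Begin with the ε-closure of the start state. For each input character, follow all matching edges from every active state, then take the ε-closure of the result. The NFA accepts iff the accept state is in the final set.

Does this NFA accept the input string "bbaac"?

S₀ = ε-closure({0}) = {0,1,2,3,4,6,8,10,12}
'b' @ 1: {1,2,3,4,5,6,7,8,10,11,12,13}  [accepting]
'b' @ 2: {1,2,3,4,5,6,7,8,10,11,12,13}  [accepting]
'a' @ 3: {1,2,3,4,5,6,7,8,9,10,12,13}  [accepting]
'a' @ 4: {1,2,3,4,5,6,7,8,9,10,12,13}  [accepting]
'c' @ 5: {13}  [accepting]
final: {13}; accept 13 in set

Answer: ACCEPT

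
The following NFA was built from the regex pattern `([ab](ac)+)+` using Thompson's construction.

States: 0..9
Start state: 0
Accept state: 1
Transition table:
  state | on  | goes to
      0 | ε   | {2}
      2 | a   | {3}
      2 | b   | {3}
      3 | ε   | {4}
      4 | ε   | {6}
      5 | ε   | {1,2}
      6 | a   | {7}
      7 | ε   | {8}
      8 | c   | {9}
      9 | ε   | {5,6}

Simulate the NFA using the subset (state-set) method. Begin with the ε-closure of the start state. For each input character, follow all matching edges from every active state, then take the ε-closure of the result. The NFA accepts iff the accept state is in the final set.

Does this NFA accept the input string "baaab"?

initial (ε-close {0}): {0,2}
'b' @ 1: {3,4,6}
'a' @ 2: {7,8}
'a' @ 3: {}  — state set empty
rest 'ab' ignored (set empty)
final: {}; accept 1 not in set

Answer: REJECT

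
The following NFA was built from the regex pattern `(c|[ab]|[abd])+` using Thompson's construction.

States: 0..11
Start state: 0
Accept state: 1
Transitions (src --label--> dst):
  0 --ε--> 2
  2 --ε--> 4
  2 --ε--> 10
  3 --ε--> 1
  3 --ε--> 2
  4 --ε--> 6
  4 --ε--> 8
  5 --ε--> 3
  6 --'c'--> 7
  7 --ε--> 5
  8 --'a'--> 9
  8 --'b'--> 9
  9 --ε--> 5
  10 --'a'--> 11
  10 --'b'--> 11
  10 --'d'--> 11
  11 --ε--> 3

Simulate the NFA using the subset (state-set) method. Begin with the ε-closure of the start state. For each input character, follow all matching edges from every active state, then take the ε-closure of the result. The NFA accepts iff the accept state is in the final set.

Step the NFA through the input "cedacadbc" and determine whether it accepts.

start: ε-closure({0}) = {0,2,4,6,8,10}
'c' @ 1: {1,2,3,4,5,6,7,8,10}  (accept∈set)
'e' @ 2: {}  — no active states
rest 'dacadbc' ignored (set empty)
after full input: {}  (accept=1 not in)

Answer: REJECT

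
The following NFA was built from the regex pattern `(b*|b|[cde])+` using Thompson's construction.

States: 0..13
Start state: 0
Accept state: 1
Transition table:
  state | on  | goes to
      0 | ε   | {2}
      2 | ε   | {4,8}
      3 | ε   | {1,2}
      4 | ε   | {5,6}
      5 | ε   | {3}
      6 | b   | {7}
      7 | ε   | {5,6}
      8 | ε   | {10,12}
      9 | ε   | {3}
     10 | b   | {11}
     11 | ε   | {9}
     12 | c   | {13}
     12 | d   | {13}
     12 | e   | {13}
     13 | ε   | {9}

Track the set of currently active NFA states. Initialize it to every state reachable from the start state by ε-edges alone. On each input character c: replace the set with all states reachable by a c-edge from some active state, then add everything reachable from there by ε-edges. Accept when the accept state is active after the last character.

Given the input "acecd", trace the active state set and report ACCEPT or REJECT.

start: ε-closure({0}) = {0,1,2,3,4,5,6,8,10,12}
'a' @ 1: {}  — no active states
rest 'cecd' ignored (set empty)
end set {} — state 1 not in

Answer: REJECT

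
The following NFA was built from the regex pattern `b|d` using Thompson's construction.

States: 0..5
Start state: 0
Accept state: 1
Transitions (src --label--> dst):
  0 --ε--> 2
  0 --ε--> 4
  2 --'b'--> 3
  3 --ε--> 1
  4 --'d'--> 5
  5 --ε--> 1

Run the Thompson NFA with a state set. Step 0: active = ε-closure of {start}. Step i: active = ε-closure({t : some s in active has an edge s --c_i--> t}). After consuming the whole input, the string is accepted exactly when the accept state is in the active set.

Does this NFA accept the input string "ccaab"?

S₀ = ε-closure({0}) = {0,2,4}
'c' @ 1: {}  — dead — no transitions
rest 'caab' ignored (set empty)
end set {} — state 1 not in

Answer: REJECT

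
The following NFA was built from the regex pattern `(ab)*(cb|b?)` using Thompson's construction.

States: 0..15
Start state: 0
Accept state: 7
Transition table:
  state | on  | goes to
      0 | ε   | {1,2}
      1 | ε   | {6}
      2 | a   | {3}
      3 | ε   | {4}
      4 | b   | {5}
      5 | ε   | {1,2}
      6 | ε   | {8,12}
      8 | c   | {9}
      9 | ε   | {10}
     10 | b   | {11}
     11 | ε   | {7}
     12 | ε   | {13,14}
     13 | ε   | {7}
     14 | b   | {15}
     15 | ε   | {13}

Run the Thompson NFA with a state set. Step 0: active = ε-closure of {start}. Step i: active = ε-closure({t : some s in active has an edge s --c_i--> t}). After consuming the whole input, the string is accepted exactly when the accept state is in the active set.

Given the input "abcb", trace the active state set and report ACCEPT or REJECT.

initial (ε-close {0}): {0,1,2,6,7,8,12,13,14}
'a' @ 1: {3,4}
'b' @ 2: {1,2,5,6,7,8,12,13,14}  (accept∈set)
'c' @ 3: {9,10}
'b' @ 4: {7,11}  (accept∈set)
final: {7,11}; accept 7 in set

Answer: ACCEPT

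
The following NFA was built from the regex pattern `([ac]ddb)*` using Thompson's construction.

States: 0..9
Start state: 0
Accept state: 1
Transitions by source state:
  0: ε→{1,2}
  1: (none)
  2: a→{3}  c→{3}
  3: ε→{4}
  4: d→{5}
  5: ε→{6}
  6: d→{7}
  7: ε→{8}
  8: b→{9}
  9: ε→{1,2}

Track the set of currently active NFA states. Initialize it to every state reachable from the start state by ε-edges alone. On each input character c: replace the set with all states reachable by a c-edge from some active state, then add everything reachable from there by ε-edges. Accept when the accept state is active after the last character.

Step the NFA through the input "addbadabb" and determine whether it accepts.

Answer: REJECT

Steps:
S₀ = ε-closure({0}) = {0,1,2}
'a' @ 1: {3,4}
'd' @ 2: {5,6}
'd' @ 3: {7,8}
'b' @ 4: {1,2,9}  ✓accept
'a' @ 5: {3,4}
'd' @ 6: {5,6}
'a' @ 7: {}  — no active states
rest 'bb' ignored (set empty)
end set {} — state 1 not in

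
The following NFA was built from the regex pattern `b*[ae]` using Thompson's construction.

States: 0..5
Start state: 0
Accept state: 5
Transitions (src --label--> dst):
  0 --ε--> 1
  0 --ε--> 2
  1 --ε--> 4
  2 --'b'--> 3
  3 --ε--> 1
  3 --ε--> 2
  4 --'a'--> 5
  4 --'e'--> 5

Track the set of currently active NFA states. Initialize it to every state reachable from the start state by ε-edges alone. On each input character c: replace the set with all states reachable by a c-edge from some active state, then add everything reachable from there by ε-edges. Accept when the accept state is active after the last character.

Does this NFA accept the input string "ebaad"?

start: ε-closure({0}) = {0,1,2,4}
'e' @ 1: {5}  [accepting]
'b' @ 2: {}  — no active states
rest 'aad' ignored (set empty)
final: {}; accept 5 not in set

Answer: REJECT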